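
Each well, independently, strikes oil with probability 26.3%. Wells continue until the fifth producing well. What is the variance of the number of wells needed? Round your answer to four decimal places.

53.2753

Y = total wells until the fifth success; negative binomial with r=5, p=0.263.
Var(Y) = r(1−p)/p² = 5·0.737 / 0.263² = 53.275311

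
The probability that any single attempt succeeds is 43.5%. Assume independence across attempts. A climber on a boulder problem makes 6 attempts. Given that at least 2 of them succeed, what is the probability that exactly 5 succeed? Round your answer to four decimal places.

0.0646

X ~ Binomial(6, 0.435). Want P(X=5 | X≥2) = P(X=5) / P(X≥2).
P(X=5) = C(6,5)·0.435^5·0.565^1 = 0.052801
P(X≥2) = 1 − 0.032530 − 0.150274 = 0.817196
Ratio = 0.052801 / 0.817196 = 0.064613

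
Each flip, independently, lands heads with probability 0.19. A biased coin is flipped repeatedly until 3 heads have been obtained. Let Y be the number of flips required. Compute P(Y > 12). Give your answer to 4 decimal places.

0.5940

Needing more than 12 flips ⇔ fewer than 3 successes in the first 12. With X ~ Binomial(12, 0.19), P(Y > 12) = P(X ≤ 2).
  k=0: C(12,0)·0.19^0·0.81^12 = 0.079766
  k=1: C(12,1)·0.19^1·0.81^11 = 0.224528
  k=2: C(12,2)·0.19^2·0.81^10 = 0.289669
P(X ≤ 2) = 0.593963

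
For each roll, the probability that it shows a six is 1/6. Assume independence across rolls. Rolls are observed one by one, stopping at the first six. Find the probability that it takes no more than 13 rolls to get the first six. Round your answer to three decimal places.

Y = number of rolls to the first success; geometric, p = 0.166667.
P(Y ≤ 13) = 1 − (1−p)^13 = 1 − 0.09346 = 0.90654

0.907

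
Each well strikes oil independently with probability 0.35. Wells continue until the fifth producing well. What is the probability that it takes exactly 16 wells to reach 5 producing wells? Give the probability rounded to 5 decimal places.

0.06274

Y = trial on which the fifth success occurs; negative binomial, r=5, p=0.35.
P(Y=16) = C(15,4) · p^5 · (1−p)^11
= 1365 · 0.0052522 · 0.0087508 = 0.0627364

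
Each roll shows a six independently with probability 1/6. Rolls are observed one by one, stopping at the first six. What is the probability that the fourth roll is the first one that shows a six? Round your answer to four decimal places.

Geometric (trials to first success), p = 0.166667.
P(Y = 4) = (1−p)^3 · p = 0.5787 · 0.166667 = 0.096451

0.0965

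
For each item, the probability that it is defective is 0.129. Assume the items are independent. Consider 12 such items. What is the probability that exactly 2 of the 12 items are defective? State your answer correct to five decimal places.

0.27600

X ~ Binomial(n=12, p=0.129).
P(X=2) = C(12,2) · p^2 · (1−p)^10
= 66 · 0.016641 · 0.25129 = 0.2759973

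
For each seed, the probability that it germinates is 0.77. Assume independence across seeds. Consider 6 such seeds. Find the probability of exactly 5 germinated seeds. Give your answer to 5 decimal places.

0.37354

X ~ Binomial(n=6, p=0.77).
P(X=5) = C(6,5) · p^5 · (1−p)^1
= 6 · 0.27068 · 0.23 = 0.3735362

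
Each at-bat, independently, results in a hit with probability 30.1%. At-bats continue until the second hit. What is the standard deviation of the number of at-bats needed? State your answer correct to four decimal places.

3.9281

Y = total at-bats until the second success; negative binomial with r=2, p=0.301.
SD(Y) = √[r(1−p)/p²] = √(15.430293) = 3.928141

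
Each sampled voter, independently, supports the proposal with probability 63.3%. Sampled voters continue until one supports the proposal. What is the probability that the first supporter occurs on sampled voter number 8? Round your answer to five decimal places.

0.00057

Geometric (trials to first success), p = 0.633.
P(Y = 8) = (1−p)^7 · p = 0.00089673 · 0.633 = 0.0005676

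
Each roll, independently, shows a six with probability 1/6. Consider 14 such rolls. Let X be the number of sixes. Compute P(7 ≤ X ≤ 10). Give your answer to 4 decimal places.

X ~ Binomial(14, 0.166667); P(7 ≤ X ≤ 10) = Σ C(14,k) p^k (1−p)^(14−k) over k:
  k=7: C(14,7)·0.166667^7·0.833333^7 = 0.003422
  k=8: C(14,8)·0.166667^8·0.833333^6 = 0.000599
  k=9: C(14,9)·0.166667^9·0.833333^5 = 0.000080
  k=10: C(14,10)·0.166667^10·0.833333^4 = 0.000008
Total = 0.004108

0.0041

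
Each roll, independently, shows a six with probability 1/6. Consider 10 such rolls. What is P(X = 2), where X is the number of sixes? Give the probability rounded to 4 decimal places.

0.2907

X ~ Binomial(n=10, p=0.166667).
P(X=2) = C(10,2) · p^2 · (1−p)^8
= 45 · 0.027778 · 0.23257 = 0.290710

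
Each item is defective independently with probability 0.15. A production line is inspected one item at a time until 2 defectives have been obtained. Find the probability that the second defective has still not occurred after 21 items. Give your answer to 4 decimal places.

0.1550

Needing more than 21 items ⇔ fewer than 2 successes in the first 21. With X ~ Binomial(21, 0.15), P(Y > 21) = P(X ≤ 1).
  k=0: C(21,0)·0.15^0·0.85^21 = 0.032946
  k=1: C(21,1)·0.15^1·0.85^20 = 0.122093
P(X ≤ 1) = 0.155038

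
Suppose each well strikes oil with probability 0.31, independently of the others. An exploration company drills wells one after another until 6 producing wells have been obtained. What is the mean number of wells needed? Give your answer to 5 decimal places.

19.35484

Y = total wells until the sixth success; negative binomial with r=6, p=0.31.
E[Y] = r / p = 6 / 0.31 = 19.3548387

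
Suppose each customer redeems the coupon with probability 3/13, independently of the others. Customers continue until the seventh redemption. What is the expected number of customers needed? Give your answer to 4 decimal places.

30.3333

Y = total customers until the seventh success; negative binomial with r=7, p=0.230769.
E[Y] = r / p = 7 / 0.230769 = 30.333333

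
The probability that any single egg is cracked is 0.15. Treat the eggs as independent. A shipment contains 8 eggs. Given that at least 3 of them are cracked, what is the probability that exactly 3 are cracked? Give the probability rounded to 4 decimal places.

X ~ Binomial(8, 0.15). Want P(X=3 | X≥3) = P(X=3) / P(X≥3).
P(X=3) = C(8,3)·0.15^3·0.85^5 = 0.083860
P(X≥3) = 1 − 0.272491 − 0.384693 − 0.237604 = 0.105213
Ratio = 0.083860 / 0.105213 = 0.797054

0.7971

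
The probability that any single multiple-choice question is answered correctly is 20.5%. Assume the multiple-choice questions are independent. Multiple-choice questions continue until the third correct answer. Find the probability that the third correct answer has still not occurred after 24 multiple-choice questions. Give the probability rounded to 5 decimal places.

Needing more than 24 multiple-choice questions ⇔ fewer than 3 successes in the first 24. With X ~ Binomial(24, 0.205), P(Y > 24) = P(X ≤ 2).
  k=0: C(24,0)·0.205^0·0.795^24 = 0.0040627
  k=1: C(24,1)·0.205^1·0.795^23 = 0.0251425
  k=2: C(24,2)·0.205^2·0.795^22 = 0.0745579
P(X ≤ 2) = 0.1037631

0.10376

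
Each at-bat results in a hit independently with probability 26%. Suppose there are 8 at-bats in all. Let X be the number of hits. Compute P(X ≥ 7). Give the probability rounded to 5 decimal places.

0.00050

X ~ Binomial(8, 0.26); P(X ≥ 7) = Σ C(8,k) p^k (1−p)^(8−k) over k:
  k=7: C(8,7)·0.26^7·0.74^1 = 0.0004755
  k=8: C(8,8)·0.26^8·0.74^0 = 0.0000209
Total = 0.0004964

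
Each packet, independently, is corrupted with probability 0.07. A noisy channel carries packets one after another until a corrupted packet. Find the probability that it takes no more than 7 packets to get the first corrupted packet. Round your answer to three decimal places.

Y = number of packets to the first success; geometric, p = 0.07.
P(Y ≤ 7) = 1 − (1−p)^7 = 1 − 0.60170 = 0.39830

0.398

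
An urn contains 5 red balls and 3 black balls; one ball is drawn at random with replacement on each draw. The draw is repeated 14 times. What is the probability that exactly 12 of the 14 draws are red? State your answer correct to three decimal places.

0.045

X ~ Binomial(n=14, p=0.625).
P(X=12) = C(14,12) · p^12 · (1−p)^2
= 91 · 0.0035527 · 0.14062 = 0.04546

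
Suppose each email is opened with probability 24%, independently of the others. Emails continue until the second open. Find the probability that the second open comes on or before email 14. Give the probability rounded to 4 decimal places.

0.8837

Finishing within 14 emails ⇔ at least 2 successes in the first 14. With X ~ Binomial(14, 0.24), P(Y ≤ 14) = 1 − P(X ≤ 1).
  k=0: C(14,0)·0.24^0·0.76^14 = 0.021448
  k=1: C(14,1)·0.24^1·0.76^13 = 0.094823
1 − 0.116272 = 0.883728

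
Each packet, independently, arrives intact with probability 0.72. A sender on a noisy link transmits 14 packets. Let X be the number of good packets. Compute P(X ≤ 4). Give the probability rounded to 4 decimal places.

0.0009

X ~ Binomial(14, 0.72); P(X ≤ 4) = Σ C(14,k) p^k (1−p)^(14−k) over k:
  k=0: C(14,0)·0.72^0·0.28^14 = 0.000000
  k=1: C(14,1)·0.72^1·0.28^13 = 0.000001
  k=2: C(14,2)·0.72^2·0.28^12 = 0.000011
  k=3: C(14,3)·0.72^3·0.28^11 = 0.000113
  k=4: C(14,4)·0.72^4·0.28^10 = 0.000797
Total = 0.000921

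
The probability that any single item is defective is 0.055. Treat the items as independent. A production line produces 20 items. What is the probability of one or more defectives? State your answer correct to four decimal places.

0.6774

P(at least one) = 1 − P(none) = 1 − (1 − 0.055)^20
= 1 − 0.322579 = 0.677421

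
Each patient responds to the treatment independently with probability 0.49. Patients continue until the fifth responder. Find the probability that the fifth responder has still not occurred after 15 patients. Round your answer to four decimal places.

0.0690

Needing more than 15 patients ⇔ fewer than 5 successes in the first 15. With X ~ Binomial(15, 0.49), P(Y > 15) = P(X ≤ 4).
  k=0: C(15,0)·0.49^0·0.51^15 = 0.000041
  k=1: C(15,1)·0.49^1·0.51^14 = 0.000592
  k=2: C(15,2)·0.49^2·0.51^13 = 0.003981
  k=3: C(15,3)·0.49^3·0.51^12 = 0.016575
  k=4: C(15,4)·0.49^4·0.51^11 = 0.047774
P(X ≤ 4) = 0.068962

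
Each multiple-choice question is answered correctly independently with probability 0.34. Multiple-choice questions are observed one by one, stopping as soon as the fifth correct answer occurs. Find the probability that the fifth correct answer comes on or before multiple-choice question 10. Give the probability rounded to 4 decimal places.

Finishing within 10 multiple-choice questions ⇔ at least 5 successes in the first 10. With X ~ Binomial(10, 0.34), P(Y ≤ 10) = 1 − P(X ≤ 4).
  k=0: C(10,0)·0.34^0·0.66^10 = 0.015683
  k=1: C(10,1)·0.34^1·0.66^9 = 0.080793
  k=2: C(10,2)·0.34^2·0.66^8 = 0.187293
  k=3: C(10,3)·0.34^3·0.66^7 = 0.257292
  k=4: C(10,4)·0.34^4·0.66^6 = 0.231952
1 − 0.773013 = 0.226987

0.2270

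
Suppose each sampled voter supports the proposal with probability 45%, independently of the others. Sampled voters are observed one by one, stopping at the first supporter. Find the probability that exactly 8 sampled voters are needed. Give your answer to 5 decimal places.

0.00685

Geometric (trials to first success), p = 0.45.
P(Y = 8) = (1−p)^7 · p = 0.015224 · 0.45 = 0.0068510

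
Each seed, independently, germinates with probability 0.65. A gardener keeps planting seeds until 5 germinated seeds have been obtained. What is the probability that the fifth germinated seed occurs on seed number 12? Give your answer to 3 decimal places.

0.025

Y = trial on which the fifth success occurs; negative binomial, r=5, p=0.65.
P(Y=12) = C(11,4) · p^5 · (1−p)^7
= 330 · 0.11603 · 0.00064339 = 0.02464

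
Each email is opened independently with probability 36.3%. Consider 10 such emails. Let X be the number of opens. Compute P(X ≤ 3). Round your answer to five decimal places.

0.47871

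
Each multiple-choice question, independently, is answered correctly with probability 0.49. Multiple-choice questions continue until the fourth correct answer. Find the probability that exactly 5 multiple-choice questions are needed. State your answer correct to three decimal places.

0.118

Y = trial on which the fourth success occurs; negative binomial, r=4, p=0.49.
P(Y=5) = C(4,3) · p^4 · (1−p)^1
= 4 · 0.057648 · 0.51 = 0.11760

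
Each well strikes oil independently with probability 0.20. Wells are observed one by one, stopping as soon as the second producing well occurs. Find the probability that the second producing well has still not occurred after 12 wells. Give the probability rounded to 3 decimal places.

0.275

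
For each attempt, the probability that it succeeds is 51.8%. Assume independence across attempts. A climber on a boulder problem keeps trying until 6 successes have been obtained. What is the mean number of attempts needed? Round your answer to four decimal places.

11.5830

Y = total attempts until the sixth success; negative binomial with r=6, p=0.518.
E[Y] = r / p = 6 / 0.518 = 11.583012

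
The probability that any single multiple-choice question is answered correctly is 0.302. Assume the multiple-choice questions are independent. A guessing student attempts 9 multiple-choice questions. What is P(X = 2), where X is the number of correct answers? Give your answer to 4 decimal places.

0.2650

X ~ Binomial(n=9, p=0.302).
P(X=2) = C(9,2) · p^2 · (1−p)^7
= 36 · 0.091204 · 0.080721 = 0.265036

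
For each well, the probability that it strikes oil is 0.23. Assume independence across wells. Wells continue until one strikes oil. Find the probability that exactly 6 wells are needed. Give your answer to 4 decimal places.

0.0623

Geometric (trials to first success), p = 0.23.
P(Y = 6) = (1−p)^5 · p = 0.27068 · 0.23 = 0.062256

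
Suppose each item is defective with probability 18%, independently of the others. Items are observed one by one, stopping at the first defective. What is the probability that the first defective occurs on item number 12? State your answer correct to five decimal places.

0.02029

Geometric (trials to first success), p = 0.18.
P(Y = 12) = (1−p)^11 · p = 0.11271 · 0.18 = 0.0202873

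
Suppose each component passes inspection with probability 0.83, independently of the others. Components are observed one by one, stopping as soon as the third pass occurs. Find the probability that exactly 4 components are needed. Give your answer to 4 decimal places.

Y = trial on which the third success occurs; negative binomial, r=3, p=0.83.
P(Y=4) = C(3,2) · p^3 · (1−p)^1
= 3 · 0.57179 · 0.17 = 0.291611

0.2916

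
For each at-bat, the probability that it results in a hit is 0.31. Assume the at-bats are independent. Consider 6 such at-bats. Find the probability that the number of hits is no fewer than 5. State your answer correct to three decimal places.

0.013

X ~ Binomial(6, 0.31); P(X ≥ 5) = Σ C(6,k) p^k (1−p)^(6−k) over k:
  k=5: C(6,5)·0.31^5·0.69^1 = 0.01185
  k=6: C(6,6)·0.31^6·0.69^0 = 0.00089
Total = 0.01274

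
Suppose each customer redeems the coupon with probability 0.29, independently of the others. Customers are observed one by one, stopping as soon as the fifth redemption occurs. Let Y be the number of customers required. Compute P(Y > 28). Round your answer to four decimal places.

0.0594

Needing more than 28 customers ⇔ fewer than 5 successes in the first 28. With X ~ Binomial(28, 0.29), P(Y > 28) = P(X ≤ 4).
  k=0: C(28,0)·0.29^0·0.71^28 = 0.000068
  k=1: C(28,1)·0.29^1·0.71^27 = 0.000783
  k=2: C(28,2)·0.29^2·0.71^26 = 0.004315
  k=3: C(28,3)·0.29^3·0.71^25 = 0.015276
  k=4: C(28,4)·0.29^4·0.71^24 = 0.038996
P(X ≤ 4) = 0.059437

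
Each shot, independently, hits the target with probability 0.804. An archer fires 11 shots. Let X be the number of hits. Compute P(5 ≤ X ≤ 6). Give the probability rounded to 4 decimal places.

X ~ Binomial(11, 0.804); P(5 ≤ X ≤ 6) = Σ C(11,k) p^k (1−p)^(11−k) over k:
  k=5: C(11,5)·0.804^5·0.196^6 = 0.008800
  k=6: C(11,6)·0.804^6·0.196^5 = 0.036096
Total = 0.044895

0.0449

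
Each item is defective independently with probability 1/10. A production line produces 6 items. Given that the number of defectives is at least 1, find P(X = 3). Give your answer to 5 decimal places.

0.03112

X ~ Binomial(6, 0.10). Want P(X=3 | X≥1) = P(X=3) / P(X≥1).
P(X=3) = C(6,3)·0.10^3·0.90^3 = 0.0145800
P(X≥1) = 1 − 0.5314410 = 0.4685590
Ratio = 0.0145800 / 0.4685590 = 0.0311167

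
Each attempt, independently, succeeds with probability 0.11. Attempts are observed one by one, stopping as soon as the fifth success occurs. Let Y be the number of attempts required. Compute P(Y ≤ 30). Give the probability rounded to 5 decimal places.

Finishing within 30 attempts ⇔ at least 5 successes in the first 30. With X ~ Binomial(30, 0.11), P(Y ≤ 30) = 1 − P(X ≤ 4).
  k=0: C(30,0)·0.11^0·0.89^30 = 0.0303180
  k=1: C(30,1)·0.11^1·0.89^29 = 0.1124150
  k=2: C(30,2)·0.11^2·0.89^28 = 0.2014628
  k=3: C(30,3)·0.11^3·0.89^27 = 0.2323990
  k=4: C(30,4)·0.11^4·0.89^26 = 0.1938834
1 − 0.7704782 = 0.2295218

0.22952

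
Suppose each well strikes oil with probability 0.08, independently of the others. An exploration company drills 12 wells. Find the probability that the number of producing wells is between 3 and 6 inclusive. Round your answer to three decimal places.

0.065

X ~ Binomial(12, 0.08); P(3 ≤ X ≤ 6) = Σ C(12,k) p^k (1−p)^(12−k) over k:
  k=3: C(12,3)·0.08^3·0.92^9 = 0.05318
  k=4: C(12,4)·0.08^4·0.92^8 = 0.01041
  k=5: C(12,5)·0.08^5·0.92^7 = 0.00145
  k=6: C(12,6)·0.08^6·0.92^6 = 0.00015
Total = 0.06518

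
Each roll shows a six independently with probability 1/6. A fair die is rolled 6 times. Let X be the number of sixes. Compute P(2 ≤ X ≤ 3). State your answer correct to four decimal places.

X ~ Binomial(6, 0.166667); P(2 ≤ X ≤ 3) = Σ C(6,k) p^k (1−p)^(6−k) over k:
  k=2: C(6,2)·0.166667^2·0.833333^4 = 0.200939
  k=3: C(6,3)·0.166667^3·0.833333^3 = 0.053584
Total = 0.254522

0.2545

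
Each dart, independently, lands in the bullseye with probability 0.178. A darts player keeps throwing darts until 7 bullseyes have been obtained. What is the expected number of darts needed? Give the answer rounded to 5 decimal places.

Y = total darts until the seventh success; negative binomial with r=7, p=0.178.
E[Y] = r / p = 7 / 0.178 = 39.3258427

39.32584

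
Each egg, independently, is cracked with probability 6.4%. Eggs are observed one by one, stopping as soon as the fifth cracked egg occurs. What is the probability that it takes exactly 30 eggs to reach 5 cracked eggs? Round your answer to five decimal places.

0.00488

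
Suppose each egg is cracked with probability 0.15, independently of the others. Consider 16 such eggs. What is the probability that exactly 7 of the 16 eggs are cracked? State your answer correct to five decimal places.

0.00453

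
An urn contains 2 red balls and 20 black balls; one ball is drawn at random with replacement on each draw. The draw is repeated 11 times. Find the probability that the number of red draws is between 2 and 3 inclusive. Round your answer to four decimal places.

X ~ Binomial(11, 0.090909); P(2 ≤ X ≤ 3) = Σ C(11,k) p^k (1−p)^(11−k) over k:
  k=2: C(11,2)·0.090909^2·0.909091^9 = 0.192772
  k=3: C(11,3)·0.090909^3·0.909091^8 = 0.057831
Total = 0.250603

0.2506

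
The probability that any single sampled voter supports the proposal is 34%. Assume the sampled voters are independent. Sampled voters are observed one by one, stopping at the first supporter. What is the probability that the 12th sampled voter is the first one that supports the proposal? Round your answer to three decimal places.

Geometric (trials to first success), p = 0.34.
P(Y = 12) = (1−p)^11 · p = 0.010351 · 0.34 = 0.00352

0.004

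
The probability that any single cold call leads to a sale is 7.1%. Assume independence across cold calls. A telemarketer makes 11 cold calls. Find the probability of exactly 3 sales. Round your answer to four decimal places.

X ~ Binomial(n=11, p=0.071).
P(X=3) = C(11,3) · p^3 · (1−p)^8
= 165 · 0.00035791 · 0.55479 = 0.032763

0.0328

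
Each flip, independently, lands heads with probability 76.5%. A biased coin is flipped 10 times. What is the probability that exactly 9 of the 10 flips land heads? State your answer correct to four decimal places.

0.2109

X ~ Binomial(n=10, p=0.765).
P(X=9) = C(10,9) · p^9 · (1−p)^1
= 10 · 0.089733 · 0.235 = 0.210873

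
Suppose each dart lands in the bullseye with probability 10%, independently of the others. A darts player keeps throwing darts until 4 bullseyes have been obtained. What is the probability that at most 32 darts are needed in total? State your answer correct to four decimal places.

Finishing within 32 darts ⇔ at least 4 successes in the first 32. With X ~ Binomial(32, 0.10), P(Y ≤ 32) = 1 − P(X ≤ 3).
  k=0: C(32,0)·0.10^0·0.90^32 = 0.034337
  k=1: C(32,1)·0.10^1·0.90^31 = 0.122087
  k=2: C(32,2)·0.10^2·0.90^30 = 0.210260
  k=3: C(32,3)·0.10^3·0.90^29 = 0.233622
1 − 0.600306 = 0.399694

0.3997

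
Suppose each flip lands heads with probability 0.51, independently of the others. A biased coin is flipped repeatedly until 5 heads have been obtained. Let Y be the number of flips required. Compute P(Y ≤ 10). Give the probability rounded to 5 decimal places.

Finishing within 10 flips ⇔ at least 5 successes in the first 10. With X ~ Binomial(10, 0.51), P(Y ≤ 10) = 1 − P(X ≤ 4).
  k=0: C(10,0)·0.51^0·0.49^10 = 0.0007979
  k=1: C(10,1)·0.51^1·0.49^9 = 0.0083049
  k=2: C(10,2)·0.51^2·0.49^8 = 0.0388975
  k=3: C(10,3)·0.51^3·0.49^7 = 0.1079604
  k=4: C(10,4)·0.51^4·0.49^6 = 0.1966421
1 − 0.3526028 = 0.6473972

0.64740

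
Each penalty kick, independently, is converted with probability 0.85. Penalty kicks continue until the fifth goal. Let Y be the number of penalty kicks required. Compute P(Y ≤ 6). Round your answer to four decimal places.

0.7765

Finishing within 6 penalty kicks ⇔ at least 5 successes in the first 6. With X ~ Binomial(6, 0.85), P(Y ≤ 6) = 1 − P(X ≤ 4).
  k=0: C(6,0)·0.85^0·0.15^6 = 0.000011
  k=1: C(6,1)·0.85^1·0.15^5 = 0.000387
  k=2: C(6,2)·0.85^2·0.15^4 = 0.005486
  k=3: C(6,3)·0.85^3·0.15^3 = 0.041453
  k=4: C(6,4)·0.85^4·0.15^2 = 0.176177
1 − 0.223516 = 0.776484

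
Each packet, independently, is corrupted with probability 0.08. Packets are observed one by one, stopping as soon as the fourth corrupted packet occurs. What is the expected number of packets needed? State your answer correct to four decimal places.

Y = total packets until the fourth success; negative binomial with r=4, p=0.08.
E[Y] = r / p = 4 / 0.08 = 50.000000

50.0000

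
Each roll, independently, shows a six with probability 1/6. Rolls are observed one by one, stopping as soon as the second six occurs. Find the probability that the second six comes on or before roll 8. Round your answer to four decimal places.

0.3953

Finishing within 8 rolls ⇔ at least 2 successes in the first 8. With X ~ Binomial(8, 0.166667), P(Y ≤ 8) = 1 − P(X ≤ 1).
  k=0: C(8,0)·0.166667^0·0.833333^8 = 0.232568
  k=1: C(8,1)·0.166667^1·0.833333^7 = 0.372109
1 − 0.604677 = 0.395323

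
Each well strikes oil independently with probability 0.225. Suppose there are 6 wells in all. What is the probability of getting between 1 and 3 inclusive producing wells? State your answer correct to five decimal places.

0.75742

X ~ Binomial(6, 0.225); P(1 ≤ X ≤ 3) = Σ C(6,k) p^k (1−p)^(6−k) over k:
  k=1: C(6,1)·0.225^1·0.775^5 = 0.3774351
  k=2: C(6,2)·0.225^2·0.775^4 = 0.2739448
  k=3: C(6,3)·0.225^3·0.775^3 = 0.1060432
Total = 0.7574231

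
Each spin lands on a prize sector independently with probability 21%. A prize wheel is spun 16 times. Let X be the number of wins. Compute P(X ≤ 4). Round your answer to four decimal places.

X ~ Binomial(16, 0.21); P(X ≤ 4) = Σ C(16,k) p^k (1−p)^(16−k) over k:
  k=0: C(16,0)·0.21^0·0.79^16 = 0.023016
  k=1: C(16,1)·0.21^1·0.79^15 = 0.097892
  k=2: C(16,2)·0.21^2·0.79^14 = 0.195164
  k=3: C(16,3)·0.21^3·0.79^13 = 0.242102
  k=4: C(16,4)·0.21^4·0.79^12 = 0.209158
Total = 0.767331

0.7673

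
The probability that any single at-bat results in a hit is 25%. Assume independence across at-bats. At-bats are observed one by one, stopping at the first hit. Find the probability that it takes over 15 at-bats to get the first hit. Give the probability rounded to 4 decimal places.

0.0134

Y = number of at-bats to the first success; geometric, p = 0.25.
P(Y > 15) = P(first 15 all fail) = (1−p)^15 = 0.013363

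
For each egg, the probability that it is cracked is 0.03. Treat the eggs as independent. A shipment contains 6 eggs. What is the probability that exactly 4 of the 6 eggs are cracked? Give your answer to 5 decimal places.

0.00001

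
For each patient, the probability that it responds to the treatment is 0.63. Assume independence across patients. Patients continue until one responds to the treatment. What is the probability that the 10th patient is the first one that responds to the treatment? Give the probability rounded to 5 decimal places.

0.00008

Geometric (trials to first success), p = 0.63.
P(Y = 10) = (1−p)^9 · p = 0.00012996 · 0.63 = 0.0000819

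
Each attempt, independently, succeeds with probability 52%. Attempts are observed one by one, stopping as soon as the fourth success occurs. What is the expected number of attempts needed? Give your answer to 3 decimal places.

7.692

Y = total attempts until the fourth success; negative binomial with r=4, p=0.52.
E[Y] = r / p = 4 / 0.52 = 7.69231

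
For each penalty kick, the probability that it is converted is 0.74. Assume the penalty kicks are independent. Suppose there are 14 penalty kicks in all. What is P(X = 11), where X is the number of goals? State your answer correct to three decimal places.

0.233

X ~ Binomial(n=14, p=0.74).
P(X=11) = C(14,11) · p^11 · (1−p)^3
= 364 · 0.036438 · 0.017576 = 0.23312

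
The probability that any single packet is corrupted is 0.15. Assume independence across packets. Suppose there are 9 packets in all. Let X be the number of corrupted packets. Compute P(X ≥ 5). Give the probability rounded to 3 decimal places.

X ~ Binomial(9, 0.15); P(X ≥ 5) = Σ C(9,k) p^k (1−p)^(9−k) over k:
  k=5: C(9,5)·0.15^5·0.85^4 = 0.00499
  k=6: C(9,6)·0.15^6·0.85^3 = 0.00059
  k=7: C(9,7)·0.15^7·0.85^2 = 0.00004
  k=8: C(9,8)·0.15^8·0.85^1 = 0.00000
  k=9: C(9,9)·0.15^9·0.85^0 = 0.00000
Total = 0.00563

0.006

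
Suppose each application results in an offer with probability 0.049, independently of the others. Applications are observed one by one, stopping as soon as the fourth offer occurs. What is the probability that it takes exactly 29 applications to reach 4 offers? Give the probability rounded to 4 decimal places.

0.0054

Y = trial on which the fourth success occurs; negative binomial, r=4, p=0.049.
P(Y=29) = C(28,3) · p^4 · (1−p)^25
= 3276 · 5.7648e-06 · 0.28478 = 0.005378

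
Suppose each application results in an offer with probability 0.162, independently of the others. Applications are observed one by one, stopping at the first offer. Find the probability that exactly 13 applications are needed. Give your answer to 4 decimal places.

0.0194

Geometric (trials to first success), p = 0.162.
P(Y = 13) = (1−p)^12 · p = 0.11993 · 0.162 = 0.019429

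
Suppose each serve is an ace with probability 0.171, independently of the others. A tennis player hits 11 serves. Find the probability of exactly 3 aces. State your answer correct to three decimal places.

X ~ Binomial(n=11, p=0.171).
P(X=3) = C(11,3) · p^3 · (1−p)^8
= 165 · 0.0050002 · 0.22307 = 0.18404

0.184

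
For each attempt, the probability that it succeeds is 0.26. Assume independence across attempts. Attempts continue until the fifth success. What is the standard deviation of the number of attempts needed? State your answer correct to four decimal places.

Y = total attempts until the fifth success; negative binomial with r=5, p=0.26.
SD(Y) = √[r(1−p)/p²] = √(54.733728) = 7.398225

7.3982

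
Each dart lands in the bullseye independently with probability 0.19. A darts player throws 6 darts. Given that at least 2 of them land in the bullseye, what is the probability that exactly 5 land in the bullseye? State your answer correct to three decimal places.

X ~ Binomial(6, 0.19). Want P(X=5 | X≥2) = P(X=5) / P(X≥2).
P(X=5) = C(6,5)·0.19^5·0.81^1 = 0.00120
P(X≥2) = 1 − 0.28243 − 0.39749 = 0.32008
Ratio = 0.00120 / 0.32008 = 0.00376

0.004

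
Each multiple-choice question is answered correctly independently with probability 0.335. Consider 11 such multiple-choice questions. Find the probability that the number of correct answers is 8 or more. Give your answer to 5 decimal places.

0.00913

X ~ Binomial(11, 0.335); P(X ≥ 8) = Σ C(11,k) p^k (1−p)^(11−k) over k:
  k=8: C(11,8)·0.335^8·0.665^3 = 0.0076967
  k=9: C(11,9)·0.335^9·0.665^2 = 0.0012924
  k=10: C(11,10)·0.335^10·0.665^1 = 0.0001302
  k=11: C(11,11)·0.335^11·0.665^0 = 0.0000060
Total = 0.0091254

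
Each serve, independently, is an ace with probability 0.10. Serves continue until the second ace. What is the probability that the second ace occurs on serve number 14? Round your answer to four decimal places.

Y = trial on which the second success occurs; negative binomial, r=2, p=0.10.
P(Y=14) = C(13,1) · p^2 · (1−p)^12
= 13 · 0.01 · 0.28243 = 0.036716

0.0367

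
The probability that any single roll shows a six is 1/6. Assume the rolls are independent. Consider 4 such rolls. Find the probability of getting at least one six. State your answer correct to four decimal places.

0.5177

P(at least one) = 1 − P(none) = 1 − (1 − 0.166667)^4
= 1 − 0.482253 = 0.517747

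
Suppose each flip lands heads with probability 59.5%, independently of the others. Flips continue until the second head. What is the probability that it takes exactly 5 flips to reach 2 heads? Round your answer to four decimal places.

0.0941

Y = trial on which the second success occurs; negative binomial, r=2, p=0.595.
P(Y=5) = C(4,1) · p^2 · (1−p)^3
= 4 · 0.35402 · 0.06643 = 0.094072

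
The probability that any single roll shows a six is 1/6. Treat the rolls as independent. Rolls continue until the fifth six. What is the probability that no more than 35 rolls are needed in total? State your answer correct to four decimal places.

Finishing within 35 rolls ⇔ at least 5 successes in the first 35. With X ~ Binomial(35, 0.166667), P(Y ≤ 35) = 1 − P(X ≤ 4).
  k=0: C(35,0)·0.166667^0·0.833333^35 = 0.001693
  k=1: C(35,1)·0.166667^1·0.833333^34 = 0.011851
  k=2: C(35,2)·0.166667^2·0.833333^33 = 0.040293
  k=3: C(35,3)·0.166667^3·0.833333^32 = 0.088645
  k=4: C(35,4)·0.166667^4·0.833333^31 = 0.141833
1 − 0.284315 = 0.715685

0.7157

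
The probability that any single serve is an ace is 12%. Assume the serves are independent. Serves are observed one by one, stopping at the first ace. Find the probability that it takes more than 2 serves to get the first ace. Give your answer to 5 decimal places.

Y = number of serves to the first success; geometric, p = 0.12.
P(Y > 2) = P(first 2 all fail) = (1−p)^2 = 0.7744000

0.77440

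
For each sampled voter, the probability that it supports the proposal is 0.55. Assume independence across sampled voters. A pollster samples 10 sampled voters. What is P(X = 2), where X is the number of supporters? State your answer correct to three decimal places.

0.023

X ~ Binomial(n=10, p=0.55).
P(X=2) = C(10,2) · p^2 · (1−p)^8
= 45 · 0.3025 · 0.0016815 = 0.02289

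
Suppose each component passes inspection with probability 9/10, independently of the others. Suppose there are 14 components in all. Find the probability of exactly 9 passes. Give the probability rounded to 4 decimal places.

0.0078

X ~ Binomial(n=14, p=0.90).
P(X=9) = C(14,9) · p^9 · (1−p)^5
= 2002 · 0.38742 · 1e-05 = 0.007756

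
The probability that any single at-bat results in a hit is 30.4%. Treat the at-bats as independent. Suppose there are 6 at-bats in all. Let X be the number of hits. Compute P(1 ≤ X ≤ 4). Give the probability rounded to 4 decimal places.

0.8747

X ~ Binomial(6, 0.304); P(1 ≤ X ≤ 4) = Σ C(6,k) p^k (1−p)^(6−k) over k:
  k=1: C(6,1)·0.304^1·0.696^5 = 0.297900
  k=2: C(6,2)·0.304^2·0.696^4 = 0.325293
  k=3: C(6,3)·0.304^3·0.696^3 = 0.189443
  k=4: C(6,4)·0.304^4·0.696^2 = 0.062059
Total = 0.874696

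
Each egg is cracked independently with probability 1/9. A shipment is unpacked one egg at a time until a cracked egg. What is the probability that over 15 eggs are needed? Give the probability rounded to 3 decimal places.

Y = number of eggs to the first success; geometric, p = 0.111111.
P(Y > 15) = P(first 15 all fail) = (1−p)^15 = 0.17089

0.171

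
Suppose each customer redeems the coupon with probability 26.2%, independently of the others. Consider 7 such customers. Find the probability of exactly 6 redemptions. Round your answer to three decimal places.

0.002

X ~ Binomial(n=7, p=0.262).
P(X=6) = C(7,6) · p^6 · (1−p)^1
= 7 · 0.00032345 · 0.738 = 0.00167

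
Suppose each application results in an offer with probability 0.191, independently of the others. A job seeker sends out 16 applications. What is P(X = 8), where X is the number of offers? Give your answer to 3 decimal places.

X ~ Binomial(n=16, p=0.191).
P(X=8) = C(16,8) · p^8 · (1−p)^8
= 12870 · 1.7712e-06 · 0.18348 = 0.00418

0.004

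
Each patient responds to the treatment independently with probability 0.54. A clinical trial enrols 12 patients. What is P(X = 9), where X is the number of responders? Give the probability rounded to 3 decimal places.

0.084

X ~ Binomial(n=12, p=0.54).
P(X=9) = C(12,9) · p^9 · (1−p)^3
= 220 · 0.0039043 · 0.097336 = 0.08361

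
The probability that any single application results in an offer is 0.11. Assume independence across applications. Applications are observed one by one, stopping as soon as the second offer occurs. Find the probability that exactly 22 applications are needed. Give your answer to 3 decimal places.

0.025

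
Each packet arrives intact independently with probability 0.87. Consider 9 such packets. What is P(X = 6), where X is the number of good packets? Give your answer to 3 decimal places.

0.080

X ~ Binomial(n=9, p=0.87).
P(X=6) = C(9,6) · p^6 · (1−p)^3
= 84 · 0.43363 · 0.002197 = 0.08002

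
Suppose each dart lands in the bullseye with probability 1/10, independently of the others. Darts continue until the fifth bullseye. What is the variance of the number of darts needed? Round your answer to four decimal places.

450.0000

Y = total darts until the fifth success; negative binomial with r=5, p=0.10.
Var(Y) = r(1−p)/p² = 5·0.90 / 0.10² = 450.000000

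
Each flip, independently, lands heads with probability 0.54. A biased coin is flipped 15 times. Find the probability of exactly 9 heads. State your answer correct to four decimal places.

X ~ Binomial(n=15, p=0.54).
P(X=9) = C(15,9) · p^9 · (1−p)^6
= 5005 · 0.0039043 · 0.0094743 = 0.185138

0.1851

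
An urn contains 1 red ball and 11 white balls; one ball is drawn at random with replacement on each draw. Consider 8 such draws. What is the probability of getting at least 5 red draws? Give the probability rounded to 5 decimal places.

X ~ Binomial(8, 0.083333); P(X ≥ 5) = Σ C(8,k) p^k (1−p)^(8−k) over k:
  k=5: C(8,5)·0.083333^5·0.916667^3 = 0.0001733
  k=6: C(8,6)·0.083333^6·0.916667^2 = 0.0000079
  k=7: C(8,7)·0.083333^7·0.916667^1 = 0.0000002
  k=8: C(8,8)·0.083333^8·0.916667^0 = 0.0000000
Total = 0.0001814

0.00018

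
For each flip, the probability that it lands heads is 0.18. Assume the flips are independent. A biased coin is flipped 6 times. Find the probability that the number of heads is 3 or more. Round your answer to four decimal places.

X ~ Binomial(6, 0.18); P(X ≥ 3) = Σ C(6,k) p^k (1−p)^(6−k) over k:
  k=3: C(6,3)·0.18^3·0.82^3 = 0.064312
  k=4: C(6,4)·0.18^4·0.82^2 = 0.010588
  k=5: C(6,5)·0.18^5·0.82^1 = 0.000930
  k=6: C(6,6)·0.18^6·0.82^0 = 0.000034
Total = 0.075863

0.0759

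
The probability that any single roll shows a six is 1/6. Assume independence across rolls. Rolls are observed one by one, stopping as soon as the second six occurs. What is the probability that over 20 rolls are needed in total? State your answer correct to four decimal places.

0.1304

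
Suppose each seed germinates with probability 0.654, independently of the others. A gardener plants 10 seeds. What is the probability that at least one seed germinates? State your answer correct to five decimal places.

0.99998

P(at least one) = 1 − P(none) = 1 − (1 − 0.654)^10
= 1 − 0.0000246 = 0.9999754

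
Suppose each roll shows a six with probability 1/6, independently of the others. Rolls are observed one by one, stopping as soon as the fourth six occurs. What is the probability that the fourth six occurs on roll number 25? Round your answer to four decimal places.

0.0339

Y = trial on which the fourth success occurs; negative binomial, r=4, p=0.166667.
P(Y=25) = C(24,3) · p^4 · (1−p)^21
= 2024 · 0.0007716 · 0.021737 = 0.033947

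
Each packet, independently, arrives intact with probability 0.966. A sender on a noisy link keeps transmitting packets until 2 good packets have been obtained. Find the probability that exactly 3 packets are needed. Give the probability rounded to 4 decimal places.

0.0635

Y = trial on which the second success occurs; negative binomial, r=2, p=0.966.
P(Y=3) = C(2,1) · p^2 · (1−p)^1
= 2 · 0.93316 · 0.034 = 0.063455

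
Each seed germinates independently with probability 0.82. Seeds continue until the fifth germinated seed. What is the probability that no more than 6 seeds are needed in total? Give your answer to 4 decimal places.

0.7044

Finishing within 6 seeds ⇔ at least 5 successes in the first 6. With X ~ Binomial(6, 0.82), P(Y ≤ 6) = 1 − P(X ≤ 4).
  k=0: C(6,0)·0.82^0·0.18^6 = 0.000034
  k=1: C(6,1)·0.82^1·0.18^5 = 0.000930
  k=2: C(6,2)·0.82^2·0.18^4 = 0.010588
  k=3: C(6,3)·0.82^3·0.18^3 = 0.064312
  k=4: C(6,4)·0.82^4·0.18^2 = 0.219731
1 − 0.295594 = 0.704406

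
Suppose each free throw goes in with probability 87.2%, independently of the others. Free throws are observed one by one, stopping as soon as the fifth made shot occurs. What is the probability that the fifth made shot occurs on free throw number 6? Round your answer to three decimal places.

Y = trial on which the fifth success occurs; negative binomial, r=5, p=0.872.
P(Y=6) = C(5,4) · p^5 · (1−p)^1
= 5 · 0.50418 · 0.128 = 0.32267

0.323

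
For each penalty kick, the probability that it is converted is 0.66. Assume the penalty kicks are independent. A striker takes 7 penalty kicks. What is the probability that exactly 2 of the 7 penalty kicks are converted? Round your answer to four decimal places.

X ~ Binomial(n=7, p=0.66).
P(X=2) = C(7,2) · p^2 · (1−p)^5
= 21 · 0.4356 · 0.0045435 = 0.041563

0.0416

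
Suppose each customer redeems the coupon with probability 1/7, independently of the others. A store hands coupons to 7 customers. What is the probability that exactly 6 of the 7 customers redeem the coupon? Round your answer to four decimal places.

0.0001

X ~ Binomial(n=7, p=0.142857).
P(X=6) = C(7,6) · p^6 · (1−p)^1
= 7 · 8.4999e-06 · 0.85714 = 0.000051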